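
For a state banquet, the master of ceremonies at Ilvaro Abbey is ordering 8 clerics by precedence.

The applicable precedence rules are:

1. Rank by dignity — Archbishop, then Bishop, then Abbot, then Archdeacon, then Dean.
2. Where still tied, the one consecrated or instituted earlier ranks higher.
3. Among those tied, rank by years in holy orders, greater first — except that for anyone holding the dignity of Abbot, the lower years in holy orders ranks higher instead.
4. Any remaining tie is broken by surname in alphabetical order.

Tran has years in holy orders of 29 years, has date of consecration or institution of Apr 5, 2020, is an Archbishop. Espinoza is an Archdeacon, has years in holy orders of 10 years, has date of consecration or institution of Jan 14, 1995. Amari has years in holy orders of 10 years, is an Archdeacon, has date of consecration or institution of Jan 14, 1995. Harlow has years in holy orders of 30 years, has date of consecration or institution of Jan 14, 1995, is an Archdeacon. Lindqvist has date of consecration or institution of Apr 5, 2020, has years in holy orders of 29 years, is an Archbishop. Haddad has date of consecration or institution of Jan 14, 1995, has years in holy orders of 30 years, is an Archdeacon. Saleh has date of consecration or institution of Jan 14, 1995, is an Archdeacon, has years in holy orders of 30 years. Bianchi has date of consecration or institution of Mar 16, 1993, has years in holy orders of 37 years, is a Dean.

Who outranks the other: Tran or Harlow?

Tran

By dignity: Lindqvist and Tran (Archbishop); then Haddad, Harlow, Saleh, Amari and Espinoza (Archdeacon); then Bianchi (Dean).
Lindqvist and Tran both have date of consecration or institution Apr 5, 2020, so the next rule applies.
Lindqvist and Tran both have years in holy orders 29 years, so the next rule applies.
Among Lindqvist and Tran, alphabetically by surname: Lindqvist before Tran.
Haddad, Harlow, Saleh, Amari and Espinoza all have date of consecration or institution Jan 14, 1995, so the next rule applies.
Among Haddad, Harlow, Saleh, Amari and Espinoza, by years in holy orders (higher first): Haddad, Harlow and Saleh (30 years) before Amari and Espinoza (10 years).
Among Haddad, Harlow and Saleh, alphabetically by surname: Haddad before Harlow before Saleh.
Among Amari and Espinoza, alphabetically by surname: Amari before Espinoza.
So Tran takes precedence.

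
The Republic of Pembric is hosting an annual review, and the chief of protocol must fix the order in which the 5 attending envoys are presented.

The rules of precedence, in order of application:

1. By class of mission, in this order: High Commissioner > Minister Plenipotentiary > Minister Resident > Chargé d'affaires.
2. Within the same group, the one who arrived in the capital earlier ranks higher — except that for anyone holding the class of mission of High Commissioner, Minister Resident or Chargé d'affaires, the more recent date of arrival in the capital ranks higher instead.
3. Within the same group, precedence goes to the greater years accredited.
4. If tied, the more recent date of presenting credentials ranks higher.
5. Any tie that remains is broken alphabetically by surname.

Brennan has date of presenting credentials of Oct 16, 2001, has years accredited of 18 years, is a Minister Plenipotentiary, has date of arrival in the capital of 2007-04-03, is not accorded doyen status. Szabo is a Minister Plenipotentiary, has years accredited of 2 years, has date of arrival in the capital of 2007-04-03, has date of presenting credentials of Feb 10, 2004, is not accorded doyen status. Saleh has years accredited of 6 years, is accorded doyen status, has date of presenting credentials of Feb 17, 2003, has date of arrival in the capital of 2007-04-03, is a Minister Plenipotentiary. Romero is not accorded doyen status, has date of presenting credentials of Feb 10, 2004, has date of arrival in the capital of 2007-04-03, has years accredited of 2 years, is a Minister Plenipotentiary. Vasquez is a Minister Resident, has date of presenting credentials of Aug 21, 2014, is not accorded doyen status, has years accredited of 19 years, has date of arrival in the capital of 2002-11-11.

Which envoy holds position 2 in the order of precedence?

By class of mission: Brennan, Saleh, Romero and Szabo (Minister Plenipotentiary); then Vasquez (Minister Resident).
Brennan, Saleh, Romero and Szabo all have date of arrival in the capital 2007-04-03, so the next rule applies.
Among Brennan, Saleh, Romero and Szabo, by years accredited (higher first): Brennan (18 years) before Saleh (6 years) before Romero and Szabo (2 years).
Romero and Szabo both have date of presenting credentials Feb 10, 2004, so the next rule applies.
Among Romero and Szabo, alphabetically by surname: Romero before Szabo.
Order: Brennan, Saleh, Romero, Szabo, Vasquez.

Saleh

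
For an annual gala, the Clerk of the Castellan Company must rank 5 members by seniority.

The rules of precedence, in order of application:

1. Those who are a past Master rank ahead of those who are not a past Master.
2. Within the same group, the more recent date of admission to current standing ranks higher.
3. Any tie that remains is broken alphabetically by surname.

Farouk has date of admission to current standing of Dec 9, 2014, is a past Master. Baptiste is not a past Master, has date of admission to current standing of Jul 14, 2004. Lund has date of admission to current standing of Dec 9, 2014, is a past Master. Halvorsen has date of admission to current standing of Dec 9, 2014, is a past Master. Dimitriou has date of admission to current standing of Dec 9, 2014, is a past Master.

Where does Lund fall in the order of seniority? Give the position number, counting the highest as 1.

By the first rule: Dimitriou, Farouk, Halvorsen and Lund (each a past Master); then Baptiste (not a past Master).
Dimitriou, Farouk, Halvorsen and Lund all have date of admission to current standing Dec 9, 2014, so the next rule applies.
Among Dimitriou, Farouk, Halvorsen and Lund, alphabetically by surname: Dimitriou before Farouk before Halvorsen before Lund.
Order: Dimitriou, Farouk, Halvorsen, Lund, Baptiste. So position 4.

4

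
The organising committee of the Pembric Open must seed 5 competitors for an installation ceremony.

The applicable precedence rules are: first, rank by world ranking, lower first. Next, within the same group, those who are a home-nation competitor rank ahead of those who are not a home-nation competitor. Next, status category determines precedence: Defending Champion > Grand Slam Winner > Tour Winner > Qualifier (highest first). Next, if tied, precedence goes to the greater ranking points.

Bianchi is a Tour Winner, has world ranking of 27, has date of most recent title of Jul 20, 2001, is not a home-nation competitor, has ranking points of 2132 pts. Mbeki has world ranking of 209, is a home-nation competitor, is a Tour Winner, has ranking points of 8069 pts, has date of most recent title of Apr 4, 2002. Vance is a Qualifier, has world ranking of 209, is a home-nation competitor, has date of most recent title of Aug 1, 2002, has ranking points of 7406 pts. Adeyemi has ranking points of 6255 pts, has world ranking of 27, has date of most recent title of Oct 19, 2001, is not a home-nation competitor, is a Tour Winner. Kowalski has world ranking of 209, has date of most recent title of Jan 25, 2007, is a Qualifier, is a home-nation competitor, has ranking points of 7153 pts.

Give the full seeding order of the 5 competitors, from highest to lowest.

By world ranking (lower first): Adeyemi and Bianchi (both 27); then Mbeki, Vance and Kowalski (each 209).
Adeyemi and Bianchi are each not a home-nation competitor, so the next rule applies.
Adeyemi and Bianchi are each Tour Winner, so the next rule applies.
Among Adeyemi and Bianchi, by ranking points (higher first): Adeyemi (6255 pts) before Bianchi (2132 pts).
Mbeki, Vance and Kowalski are each a home-nation competitor, so the next rule applies.
Among Mbeki, Vance and Kowalski, by status category: Mbeki (Tour Winner) before Vance and Kowalski (Qualifier).
Among Vance and Kowalski, by ranking points (higher first): Vance (7406 pts) before Kowalski (7153 pts).
Full order: Adeyemi, Bianchi, Mbeki, Vance, Kowalski.

Adeyemi, Bianchi, Mbeki, Vance, Kowalski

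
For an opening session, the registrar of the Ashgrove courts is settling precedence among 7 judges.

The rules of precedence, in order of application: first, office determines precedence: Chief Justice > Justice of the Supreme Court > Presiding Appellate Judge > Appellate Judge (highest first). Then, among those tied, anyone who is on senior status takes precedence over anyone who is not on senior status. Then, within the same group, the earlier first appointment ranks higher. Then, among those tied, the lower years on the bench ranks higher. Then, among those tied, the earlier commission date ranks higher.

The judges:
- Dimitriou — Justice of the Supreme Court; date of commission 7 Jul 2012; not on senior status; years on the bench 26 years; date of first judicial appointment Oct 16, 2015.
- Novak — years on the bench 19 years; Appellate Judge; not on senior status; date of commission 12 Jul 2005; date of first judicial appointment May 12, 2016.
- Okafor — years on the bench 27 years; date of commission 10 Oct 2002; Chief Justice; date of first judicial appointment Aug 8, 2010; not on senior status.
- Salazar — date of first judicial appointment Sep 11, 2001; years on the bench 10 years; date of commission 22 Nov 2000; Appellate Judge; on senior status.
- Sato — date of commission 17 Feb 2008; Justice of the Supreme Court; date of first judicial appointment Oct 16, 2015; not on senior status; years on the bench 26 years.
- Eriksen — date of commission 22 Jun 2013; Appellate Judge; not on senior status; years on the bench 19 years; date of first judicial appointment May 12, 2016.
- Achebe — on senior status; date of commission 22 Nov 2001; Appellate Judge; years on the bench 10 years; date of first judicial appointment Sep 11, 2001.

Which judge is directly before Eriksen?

Novak

By office: Okafor (Chief Justice); then Sato and Dimitriou (Justice of the Supreme Court); then Salazar, Achebe, Novak and Eriksen (Appellate Judge).
Sato and Dimitriou are each not on senior status, so the next rule applies.
Sato and Dimitriou both have date of first judicial appointment Oct 16, 2015, so the next rule applies.
Sato and Dimitriou both have years on the bench 26 years, so the next rule applies.
Among Sato and Dimitriou, by date of commission (earlier first): Sato (17 Feb 2008) before Dimitriou (7 Jul 2012).
Among Salazar, Achebe, Novak and Eriksen, on senior status before not on senior status: Salazar and Achebe (on senior status) before Novak and Eriksen (not on senior status).
Salazar and Achebe both have date of first judicial appointment Sep 11, 2001, so the next rule applies.
Salazar and Achebe both have years on the bench 10 years, so the next rule applies.
Among Salazar and Achebe, by date of commission (earlier first): Salazar (22 Nov 2000) before Achebe (22 Nov 2001).
Novak and Eriksen both have date of first judicial appointment May 12, 2016, so the next rule applies.
Novak and Eriksen both have years on the bench 19 years, so the next rule applies.
Among Novak and Eriksen, by date of commission (earlier first): Novak (12 Jul 2005) before Eriksen (22 Jun 2013).
Order: Okafor, Sato, Dimitriou, Salazar, Achebe, Novak, Eriksen.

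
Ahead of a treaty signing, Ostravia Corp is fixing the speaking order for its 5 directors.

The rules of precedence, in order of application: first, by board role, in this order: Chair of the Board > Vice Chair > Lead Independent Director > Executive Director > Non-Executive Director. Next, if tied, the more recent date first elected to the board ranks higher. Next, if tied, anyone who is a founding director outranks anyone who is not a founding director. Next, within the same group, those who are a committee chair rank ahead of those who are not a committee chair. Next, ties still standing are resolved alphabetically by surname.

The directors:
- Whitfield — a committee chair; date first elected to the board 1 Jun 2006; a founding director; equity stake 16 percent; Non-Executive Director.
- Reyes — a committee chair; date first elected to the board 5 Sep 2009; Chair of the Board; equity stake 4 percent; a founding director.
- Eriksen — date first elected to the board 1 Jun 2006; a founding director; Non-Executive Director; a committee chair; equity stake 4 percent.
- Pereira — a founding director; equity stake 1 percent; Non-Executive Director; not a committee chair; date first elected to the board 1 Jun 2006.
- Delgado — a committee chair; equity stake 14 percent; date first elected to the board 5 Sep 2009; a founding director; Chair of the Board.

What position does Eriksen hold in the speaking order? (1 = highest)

By board role: Delgado and Reyes (Chair of the Board); then Eriksen, Whitfield and Pereira (Non-Executive Director).
Delgado and Reyes both have date first elected to the board 5 Sep 2009, so the next rule applies.
Delgado and Reyes are each a founding director, so the next rule applies.
Delgado and Reyes are each a committee chair, so the next rule applies.
Among Delgado and Reyes, alphabetically by surname: Delgado before Reyes.
Eriksen, Whitfield and Pereira all have date first elected to the board 1 Jun 2006, so the next rule applies.
Eriksen, Whitfield and Pereira are each a founding director, so the next rule applies.
Among Eriksen, Whitfield and Pereira, a committee chair before not a committee chair: Eriksen and Whitfield (a committee chair) before Pereira (not a committee chair).
Among Eriksen and Whitfield, alphabetically by surname: Eriksen before Whitfield.
Order: Delgado, Reyes, Eriksen, Whitfield, Pereira. So position 3.

3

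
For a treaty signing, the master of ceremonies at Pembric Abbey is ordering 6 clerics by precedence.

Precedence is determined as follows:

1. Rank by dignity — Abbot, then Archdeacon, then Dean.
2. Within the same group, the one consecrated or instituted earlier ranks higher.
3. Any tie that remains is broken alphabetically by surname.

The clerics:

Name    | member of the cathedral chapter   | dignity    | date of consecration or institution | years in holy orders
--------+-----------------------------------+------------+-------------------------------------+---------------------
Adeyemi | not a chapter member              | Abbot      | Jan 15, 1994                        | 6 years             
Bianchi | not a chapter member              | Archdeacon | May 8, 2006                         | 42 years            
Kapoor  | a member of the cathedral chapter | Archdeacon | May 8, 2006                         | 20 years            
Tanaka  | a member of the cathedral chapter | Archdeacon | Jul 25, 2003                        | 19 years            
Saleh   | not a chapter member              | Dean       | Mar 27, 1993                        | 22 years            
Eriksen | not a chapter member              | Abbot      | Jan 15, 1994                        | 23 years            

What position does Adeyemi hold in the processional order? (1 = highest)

1

By dignity: Adeyemi and Eriksen (Abbot); then Tanaka, Bianchi and Kapoor (Archdeacon); then Saleh (Dean).
Adeyemi and Eriksen both have date of consecration or institution Jan 15, 1994, so the next rule applies.
Among Adeyemi and Eriksen, alphabetically by surname: Adeyemi before Eriksen.
Among Tanaka, Bianchi and Kapoor, by date of consecration or institution (earlier first): Tanaka (Jul 25, 2003) before Bianchi and Kapoor (May 8, 2006).
Among Bianchi and Kapoor, alphabetically by surname: Bianchi before Kapoor.
Order: Adeyemi, Eriksen, Tanaka, Bianchi, Kapoor, Saleh. So position 1.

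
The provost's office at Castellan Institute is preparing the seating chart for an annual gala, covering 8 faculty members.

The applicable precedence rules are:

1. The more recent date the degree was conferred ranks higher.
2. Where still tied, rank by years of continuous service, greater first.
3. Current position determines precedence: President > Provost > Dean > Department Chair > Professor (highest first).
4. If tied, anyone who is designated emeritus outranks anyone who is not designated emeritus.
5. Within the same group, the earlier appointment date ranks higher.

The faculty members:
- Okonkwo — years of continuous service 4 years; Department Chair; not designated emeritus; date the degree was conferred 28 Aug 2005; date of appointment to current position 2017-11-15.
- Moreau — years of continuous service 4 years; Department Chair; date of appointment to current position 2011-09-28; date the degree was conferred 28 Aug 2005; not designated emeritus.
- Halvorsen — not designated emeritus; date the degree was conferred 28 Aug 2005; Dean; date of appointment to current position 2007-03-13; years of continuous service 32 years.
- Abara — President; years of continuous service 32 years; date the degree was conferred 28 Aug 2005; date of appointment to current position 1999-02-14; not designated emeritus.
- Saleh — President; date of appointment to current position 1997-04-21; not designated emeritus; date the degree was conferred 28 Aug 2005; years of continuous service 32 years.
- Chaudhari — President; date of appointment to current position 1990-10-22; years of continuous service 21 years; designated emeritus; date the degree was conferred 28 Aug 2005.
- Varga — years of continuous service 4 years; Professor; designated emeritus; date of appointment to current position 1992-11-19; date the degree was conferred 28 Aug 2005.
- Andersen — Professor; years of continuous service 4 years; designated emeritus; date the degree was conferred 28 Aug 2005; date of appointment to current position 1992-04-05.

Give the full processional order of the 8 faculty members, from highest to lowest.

Saleh, Abara, Halvorsen, Chaudhari, Moreau, Okonkwo, Andersen, Varga

By date the degree was conferred (later first): Saleh, Abara, Halvorsen, Chaudhari, Moreau, Okonkwo, Andersen and Varga (each 28 Aug 2005).
Among Saleh, Abara, Halvorsen, Chaudhari, Moreau, Okonkwo, Andersen and Varga, by years of continuous service (higher first): Saleh, Abara and Halvorsen (32 years) before Chaudhari (21 years) before Moreau, Okonkwo, Andersen and Varga (4 years).
Among Saleh, Abara and Halvorsen, by current position: Saleh and Abara (President) before Halvorsen (Dean).
Saleh and Abara are each not designated emeritus, so the next rule applies.
Among Saleh and Abara, by date of appointment to current position (earlier first): Saleh (1997-04-21) before Abara (1999-02-14).
Among Moreau, Okonkwo, Andersen and Varga, by current position: Moreau and Okonkwo (Department Chair) before Andersen and Varga (Professor).
Moreau and Okonkwo are each not designated emeritus, so the next rule applies.
Among Moreau and Okonkwo, by date of appointment to current position (earlier first): Moreau (2011-09-28) before Okonkwo (2017-11-15).
Andersen and Varga are each designated emeritus, so the next rule applies.
Among Andersen and Varga, by date of appointment to current position (earlier first): Andersen (1992-04-05) before Varga (1992-11-19).
Full order: Saleh, Abara, Halvorsen, Chaudhari, Moreau, Okonkwo, Andersen, Varga.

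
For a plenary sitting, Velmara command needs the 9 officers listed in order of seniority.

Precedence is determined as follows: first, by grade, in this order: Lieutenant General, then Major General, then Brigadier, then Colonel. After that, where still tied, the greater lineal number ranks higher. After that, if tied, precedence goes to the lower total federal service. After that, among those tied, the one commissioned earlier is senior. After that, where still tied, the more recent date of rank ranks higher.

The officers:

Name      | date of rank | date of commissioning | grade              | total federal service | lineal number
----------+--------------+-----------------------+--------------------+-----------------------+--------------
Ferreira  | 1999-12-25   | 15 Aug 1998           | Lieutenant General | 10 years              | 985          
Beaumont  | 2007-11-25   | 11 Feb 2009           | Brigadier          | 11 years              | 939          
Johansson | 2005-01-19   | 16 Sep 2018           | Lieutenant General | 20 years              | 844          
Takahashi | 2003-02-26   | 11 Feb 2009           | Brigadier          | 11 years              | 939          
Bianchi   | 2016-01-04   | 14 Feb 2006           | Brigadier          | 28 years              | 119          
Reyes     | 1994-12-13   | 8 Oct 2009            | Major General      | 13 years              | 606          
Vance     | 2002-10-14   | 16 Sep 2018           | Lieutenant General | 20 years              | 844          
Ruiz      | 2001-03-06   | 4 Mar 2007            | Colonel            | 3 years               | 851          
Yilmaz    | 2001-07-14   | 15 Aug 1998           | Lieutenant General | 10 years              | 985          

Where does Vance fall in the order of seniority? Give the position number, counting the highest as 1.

4

By grade: Yilmaz, Ferreira, Johansson and Vance (Lieutenant General); then Reyes (Major General); then Beaumont, Takahashi and Bianchi (Brigadier); then Ruiz (Colonel).
Among Yilmaz, Ferreira, Johansson and Vance, by lineal number (higher first): Yilmaz and Ferreira (985) before Johansson and Vance (844).
Yilmaz and Ferreira both have total federal service 10 years, so the next rule applies.
Yilmaz and Ferreira both have date of commissioning 15 Aug 1998, so the next rule applies.
Among Yilmaz and Ferreira, by date of rank (later first): Yilmaz (2001-07-14) before Ferreira (1999-12-25).
Johansson and Vance both have total federal service 20 years, so the next rule applies.
Johansson and Vance both have date of commissioning 16 Sep 2018, so the next rule applies.
Among Johansson and Vance, by date of rank (later first): Johansson (2005-01-19) before Vance (2002-10-14).
Among Beaumont, Takahashi and Bianchi, by lineal number (higher first): Beaumont and Takahashi (939) before Bianchi (119).
Beaumont and Takahashi both have total federal service 11 years, so the next rule applies.
Beaumont and Takahashi both have date of commissioning 11 Feb 2009, so the next rule applies.
Among Beaumont and Takahashi, by date of rank (later first): Beaumont (2007-11-25) before Takahashi (2003-02-26).
Order: Yilmaz, Ferreira, Johansson, Vance, Reyes, Beaumont, Takahashi, Bianchi, Ruiz. So position 4.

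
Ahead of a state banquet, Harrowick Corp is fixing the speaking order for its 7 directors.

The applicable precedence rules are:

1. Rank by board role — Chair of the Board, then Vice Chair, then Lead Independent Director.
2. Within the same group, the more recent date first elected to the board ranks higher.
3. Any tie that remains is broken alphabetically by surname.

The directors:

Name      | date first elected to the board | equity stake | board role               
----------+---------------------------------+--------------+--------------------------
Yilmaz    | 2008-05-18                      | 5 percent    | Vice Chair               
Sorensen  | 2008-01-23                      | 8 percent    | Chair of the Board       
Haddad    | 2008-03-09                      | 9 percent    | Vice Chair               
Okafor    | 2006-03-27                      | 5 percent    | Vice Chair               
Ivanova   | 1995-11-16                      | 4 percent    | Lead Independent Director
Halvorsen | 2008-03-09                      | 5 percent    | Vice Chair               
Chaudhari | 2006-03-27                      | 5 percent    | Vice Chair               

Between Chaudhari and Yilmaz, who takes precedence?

Yilmaz

By board role: Sorensen (Chair of the Board); then Yilmaz, Haddad, Halvorsen, Chaudhari and Okafor (Vice Chair); then Ivanova (Lead Independent Director).
Among Yilmaz, Haddad, Halvorsen, Chaudhari and Okafor, by date first elected to the board (later first): Yilmaz (2008-05-18) before Haddad and Halvorsen (2008-03-09) before Chaudhari and Okafor (2006-03-27).
Among Haddad and Halvorsen, alphabetically by surname: Haddad before Halvorsen.
Among Chaudhari and Okafor, alphabetically by surname: Chaudhari before Okafor.
So Yilmaz takes precedence.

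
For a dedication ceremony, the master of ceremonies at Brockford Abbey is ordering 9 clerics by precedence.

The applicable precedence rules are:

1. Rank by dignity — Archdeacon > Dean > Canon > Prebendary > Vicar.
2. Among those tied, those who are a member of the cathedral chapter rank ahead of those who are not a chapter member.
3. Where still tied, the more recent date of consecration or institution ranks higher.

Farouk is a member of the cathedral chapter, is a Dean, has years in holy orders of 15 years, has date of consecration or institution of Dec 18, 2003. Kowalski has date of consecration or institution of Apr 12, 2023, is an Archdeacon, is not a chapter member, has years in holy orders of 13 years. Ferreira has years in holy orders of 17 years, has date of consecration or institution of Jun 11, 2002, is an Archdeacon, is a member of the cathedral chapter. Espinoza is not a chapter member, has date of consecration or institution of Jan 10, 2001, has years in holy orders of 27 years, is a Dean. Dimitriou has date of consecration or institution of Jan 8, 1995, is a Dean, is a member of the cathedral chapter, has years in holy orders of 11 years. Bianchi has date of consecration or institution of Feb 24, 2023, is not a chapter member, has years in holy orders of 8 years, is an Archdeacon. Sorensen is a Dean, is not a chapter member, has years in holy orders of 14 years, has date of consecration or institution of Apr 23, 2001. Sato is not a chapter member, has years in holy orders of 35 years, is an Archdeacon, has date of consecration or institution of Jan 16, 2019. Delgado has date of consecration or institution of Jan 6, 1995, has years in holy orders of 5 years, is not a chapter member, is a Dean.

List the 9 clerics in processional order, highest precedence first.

Ferreira, Kowalski, Bianchi, Sato, Farouk, Dimitriou, Sorensen, Espinoza, Delgado

By dignity: Ferreira, Kowalski, Bianchi and Sato (Archdeacon); then Farouk, Dimitriou, Sorensen, Espinoza and Delgado (Dean).
Among Ferreira, Kowalski, Bianchi and Sato, a member of the cathedral chapter before not a chapter member: Ferreira (a member of the cathedral chapter) before Kowalski, Bianchi and Sato (not a chapter member).
Among Kowalski, Bianchi and Sato, by date of consecration or institution (later first): Kowalski (Apr 12, 2023) before Bianchi (Feb 24, 2023) before Sato (Jan 16, 2019).
Among Farouk, Dimitriou, Sorensen, Espinoza and Delgado, a member of the cathedral chapter before not a chapter member: Farouk and Dimitriou (a member of the cathedral chapter) before Sorensen, Espinoza and Delgado (not a chapter member).
Among Farouk and Dimitriou, by date of consecration or institution (later first): Farouk (Dec 18, 2003) before Dimitriou (Jan 8, 1995).
Among Sorensen, Espinoza and Delgado, by date of consecration or institution (later first): Sorensen (Apr 23, 2001) before Espinoza (Jan 10, 2001) before Delgado (Jan 6, 1995).
Full order: Ferreira, Kowalski, Bianchi, Sato, Farouk, Dimitriou, Sorensen, Espinoza, Delgado.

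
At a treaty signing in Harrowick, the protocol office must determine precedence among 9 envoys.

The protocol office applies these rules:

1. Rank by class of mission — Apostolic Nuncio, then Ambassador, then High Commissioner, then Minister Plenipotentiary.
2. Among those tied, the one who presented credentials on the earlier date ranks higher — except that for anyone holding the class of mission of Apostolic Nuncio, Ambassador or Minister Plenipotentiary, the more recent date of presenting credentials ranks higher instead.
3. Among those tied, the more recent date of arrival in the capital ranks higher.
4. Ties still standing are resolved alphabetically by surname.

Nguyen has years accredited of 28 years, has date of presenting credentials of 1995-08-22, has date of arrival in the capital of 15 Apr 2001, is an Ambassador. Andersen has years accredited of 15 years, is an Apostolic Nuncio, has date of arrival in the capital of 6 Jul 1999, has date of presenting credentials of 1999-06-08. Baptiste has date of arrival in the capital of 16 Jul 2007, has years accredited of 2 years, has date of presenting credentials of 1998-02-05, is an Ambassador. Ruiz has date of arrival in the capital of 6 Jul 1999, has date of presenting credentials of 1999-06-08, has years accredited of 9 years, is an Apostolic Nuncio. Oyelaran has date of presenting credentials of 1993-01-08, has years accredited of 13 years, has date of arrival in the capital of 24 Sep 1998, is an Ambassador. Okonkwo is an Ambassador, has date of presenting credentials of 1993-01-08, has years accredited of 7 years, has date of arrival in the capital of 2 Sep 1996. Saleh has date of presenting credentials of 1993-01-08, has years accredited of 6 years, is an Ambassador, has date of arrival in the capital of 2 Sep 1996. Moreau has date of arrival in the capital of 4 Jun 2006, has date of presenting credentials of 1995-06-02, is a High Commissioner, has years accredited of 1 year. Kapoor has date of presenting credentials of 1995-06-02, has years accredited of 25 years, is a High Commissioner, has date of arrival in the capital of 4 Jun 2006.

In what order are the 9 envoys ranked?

By class of mission: Andersen and Ruiz (Apostolic Nuncio); then Baptiste, Nguyen, Oyelaran, Okonkwo and Saleh (Ambassador); then Kapoor and Moreau (High Commissioner).
Andersen and Ruiz both have date of presenting credentials 1999-06-08, so the next rule applies.
Andersen and Ruiz both have date of arrival in the capital 6 Jul 1999, so the next rule applies.
Among Andersen and Ruiz, alphabetically by surname: Andersen before Ruiz.
Among Baptiste, Nguyen, Oyelaran, Okonkwo and Saleh, by date of presenting credentials (later first) (reversed rule for this group): Baptiste (1998-02-05) before Nguyen (1995-08-22) before Oyelaran, Okonkwo and Saleh (1993-01-08).
Among Oyelaran, Okonkwo and Saleh, by date of arrival in the capital (later first): Oyelaran (24 Sep 1998) before Okonkwo and Saleh (2 Sep 1996).
Among Okonkwo and Saleh, alphabetically by surname: Okonkwo before Saleh.
Kapoor and Moreau both have date of presenting credentials 1995-06-02, so the next rule applies.
Kapoor and Moreau both have date of arrival in the capital 4 Jun 2006, so the next rule applies.
Among Kapoor and Moreau, alphabetically by surname: Kapoor before Moreau.
Full order: Andersen, Ruiz, Baptiste, Nguyen, Oyelaran, Okonkwo, Saleh, Kapoor, Moreau.

Andersen, Ruiz, Baptiste, Nguyen, Oyelaran, Okonkwo, Saleh, Kapoor, Moreau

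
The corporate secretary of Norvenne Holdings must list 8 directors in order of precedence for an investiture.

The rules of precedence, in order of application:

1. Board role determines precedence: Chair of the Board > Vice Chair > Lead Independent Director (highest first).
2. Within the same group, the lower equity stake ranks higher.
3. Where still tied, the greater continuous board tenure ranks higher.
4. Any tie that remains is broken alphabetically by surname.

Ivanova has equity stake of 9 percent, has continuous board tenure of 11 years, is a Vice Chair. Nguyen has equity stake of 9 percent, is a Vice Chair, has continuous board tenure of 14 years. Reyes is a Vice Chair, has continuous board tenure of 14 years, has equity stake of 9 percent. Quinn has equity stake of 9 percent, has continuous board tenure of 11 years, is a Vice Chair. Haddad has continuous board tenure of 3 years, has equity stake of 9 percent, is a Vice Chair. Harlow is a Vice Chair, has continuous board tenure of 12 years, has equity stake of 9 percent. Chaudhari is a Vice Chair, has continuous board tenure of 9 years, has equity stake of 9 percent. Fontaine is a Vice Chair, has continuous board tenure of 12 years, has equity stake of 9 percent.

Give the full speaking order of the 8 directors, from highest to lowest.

By board role: Nguyen, Reyes, Fontaine, Harlow, Ivanova, Quinn, Chaudhari and Haddad (Vice Chair).
Nguyen, Reyes, Fontaine, Harlow, Ivanova, Quinn, Chaudhari and Haddad all have equity stake 9 percent, so the next rule applies.
Among Nguyen, Reyes, Fontaine, Harlow, Ivanova, Quinn, Chaudhari and Haddad, by continuous board tenure (higher first): Nguyen and Reyes (14 years) before Fontaine and Harlow (12 years) before Ivanova and Quinn (11 years) before Chaudhari (9 years) before Haddad (3 years).
Among Nguyen and Reyes, alphabetically by surname: Nguyen before Reyes.
Among Fontaine and Harlow, alphabetically by surname: Fontaine before Harlow.
Among Ivanova and Quinn, alphabetically by surname: Ivanova before Quinn.
Full order: Nguyen, Reyes, Fontaine, Harlow, Ivanova, Quinn, Chaudhari, Haddad.

Nguyen, Reyes, Fontaine, Harlow, Ivanova, Quinn, Chaudhari, Haddad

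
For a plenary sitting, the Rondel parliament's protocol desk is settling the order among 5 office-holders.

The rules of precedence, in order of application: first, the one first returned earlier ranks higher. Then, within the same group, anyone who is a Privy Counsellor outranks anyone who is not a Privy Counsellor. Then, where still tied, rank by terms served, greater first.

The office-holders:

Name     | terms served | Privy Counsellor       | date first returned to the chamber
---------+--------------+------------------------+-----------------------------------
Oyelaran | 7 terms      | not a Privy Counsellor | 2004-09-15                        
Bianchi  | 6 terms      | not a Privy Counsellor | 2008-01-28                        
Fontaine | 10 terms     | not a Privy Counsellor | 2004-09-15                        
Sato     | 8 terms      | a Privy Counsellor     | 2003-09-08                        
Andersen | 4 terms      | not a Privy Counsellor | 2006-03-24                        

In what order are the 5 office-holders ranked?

Sato, Fontaine, Oyelaran, Andersen, Bianchi

By date first returned to the chamber (earlier first): Sato (2003-09-08); then Fontaine and Oyelaran (both 2004-09-15); then Andersen (2006-03-24); then Bianchi (2008-01-28).
Fontaine and Oyelaran are each not a Privy Counsellor, so the next rule applies.
Among Fontaine and Oyelaran, by terms served (higher first): Fontaine (10 terms) before Oyelaran (7 terms).
Full order: Sato, Fontaine, Oyelaran, Andersen, Bianchi.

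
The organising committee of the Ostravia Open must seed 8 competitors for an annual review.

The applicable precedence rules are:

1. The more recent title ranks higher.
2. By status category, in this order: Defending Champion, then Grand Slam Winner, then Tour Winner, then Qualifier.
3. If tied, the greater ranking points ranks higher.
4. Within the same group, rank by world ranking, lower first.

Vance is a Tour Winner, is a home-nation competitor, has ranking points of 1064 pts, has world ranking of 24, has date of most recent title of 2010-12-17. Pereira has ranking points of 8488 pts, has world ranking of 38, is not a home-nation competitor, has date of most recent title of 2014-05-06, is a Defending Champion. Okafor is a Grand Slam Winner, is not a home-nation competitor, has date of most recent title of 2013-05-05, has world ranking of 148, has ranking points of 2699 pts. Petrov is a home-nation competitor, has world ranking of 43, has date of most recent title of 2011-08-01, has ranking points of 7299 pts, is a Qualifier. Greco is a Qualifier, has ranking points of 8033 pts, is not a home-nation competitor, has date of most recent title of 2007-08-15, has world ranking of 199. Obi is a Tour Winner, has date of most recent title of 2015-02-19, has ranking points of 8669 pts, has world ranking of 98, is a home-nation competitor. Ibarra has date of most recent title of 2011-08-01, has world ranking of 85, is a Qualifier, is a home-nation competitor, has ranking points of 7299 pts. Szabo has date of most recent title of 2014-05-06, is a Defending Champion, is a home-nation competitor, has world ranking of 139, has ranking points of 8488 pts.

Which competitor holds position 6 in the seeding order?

Ibarra

By date of most recent title (later first): Obi (2015-02-19); then Pereira and Szabo (both 2014-05-06); then Okafor (2013-05-05); then Petrov and Ibarra (both 2011-08-01); then Vance (2010-12-17); then Greco (2007-08-15).
Pereira and Szabo are each Defending Champion, so the next rule applies.
Pereira and Szabo both have ranking points 8488 pts, so the next rule applies.
Among Pereira and Szabo, by world ranking (lower first): Pereira (38) before Szabo (139).
Petrov and Ibarra are each Qualifier, so the next rule applies.
Petrov and Ibarra both have ranking points 7299 pts, so the next rule applies.
Among Petrov and Ibarra, by world ranking (lower first): Petrov (43) before Ibarra (85).
Order: Obi, Pereira, Szabo, Okafor, Petrov, Ibarra, Vance, Greco.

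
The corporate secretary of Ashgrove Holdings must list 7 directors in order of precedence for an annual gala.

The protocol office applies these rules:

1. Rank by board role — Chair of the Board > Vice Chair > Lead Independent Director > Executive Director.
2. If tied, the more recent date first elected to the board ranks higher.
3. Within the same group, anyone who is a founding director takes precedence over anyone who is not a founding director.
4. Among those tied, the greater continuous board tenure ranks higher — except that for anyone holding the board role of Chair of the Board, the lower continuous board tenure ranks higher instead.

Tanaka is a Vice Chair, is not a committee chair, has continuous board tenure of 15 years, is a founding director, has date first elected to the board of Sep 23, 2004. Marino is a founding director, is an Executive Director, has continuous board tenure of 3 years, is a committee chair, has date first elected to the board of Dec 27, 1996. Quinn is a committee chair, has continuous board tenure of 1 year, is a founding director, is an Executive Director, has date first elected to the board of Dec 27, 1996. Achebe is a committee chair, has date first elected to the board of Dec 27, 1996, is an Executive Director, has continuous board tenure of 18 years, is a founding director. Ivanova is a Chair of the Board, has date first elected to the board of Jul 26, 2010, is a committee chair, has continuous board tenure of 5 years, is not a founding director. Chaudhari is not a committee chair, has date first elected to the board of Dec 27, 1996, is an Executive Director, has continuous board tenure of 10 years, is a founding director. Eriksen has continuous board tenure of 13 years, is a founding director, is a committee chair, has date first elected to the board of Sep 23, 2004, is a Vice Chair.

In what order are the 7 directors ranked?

By board role: Ivanova (Chair of the Board); then Tanaka and Eriksen (Vice Chair); then Achebe, Chaudhari, Marino and Quinn (Executive Director).
Tanaka and Eriksen both have date first elected to the board Sep 23, 2004, so the next rule applies.
Tanaka and Eriksen are each a founding director, so the next rule applies.
Among Tanaka and Eriksen, by continuous board tenure (higher first): Tanaka (15 years) before Eriksen (13 years).
Achebe, Chaudhari, Marino and Quinn all have date first elected to the board Dec 27, 1996, so the next rule applies.
Achebe, Chaudhari, Marino and Quinn are each a founding director, so the next rule applies.
Among Achebe, Chaudhari, Marino and Quinn, by continuous board tenure (higher first): Achebe (18 years) before Chaudhari (10 years) before Marino (3 years) before Quinn (1 year).
Full order: Ivanova, Tanaka, Eriksen, Achebe, Chaudhari, Marino, Quinn.

Ivanova, Tanaka, Eriksen, Achebe, Chaudhari, Marino, Quinn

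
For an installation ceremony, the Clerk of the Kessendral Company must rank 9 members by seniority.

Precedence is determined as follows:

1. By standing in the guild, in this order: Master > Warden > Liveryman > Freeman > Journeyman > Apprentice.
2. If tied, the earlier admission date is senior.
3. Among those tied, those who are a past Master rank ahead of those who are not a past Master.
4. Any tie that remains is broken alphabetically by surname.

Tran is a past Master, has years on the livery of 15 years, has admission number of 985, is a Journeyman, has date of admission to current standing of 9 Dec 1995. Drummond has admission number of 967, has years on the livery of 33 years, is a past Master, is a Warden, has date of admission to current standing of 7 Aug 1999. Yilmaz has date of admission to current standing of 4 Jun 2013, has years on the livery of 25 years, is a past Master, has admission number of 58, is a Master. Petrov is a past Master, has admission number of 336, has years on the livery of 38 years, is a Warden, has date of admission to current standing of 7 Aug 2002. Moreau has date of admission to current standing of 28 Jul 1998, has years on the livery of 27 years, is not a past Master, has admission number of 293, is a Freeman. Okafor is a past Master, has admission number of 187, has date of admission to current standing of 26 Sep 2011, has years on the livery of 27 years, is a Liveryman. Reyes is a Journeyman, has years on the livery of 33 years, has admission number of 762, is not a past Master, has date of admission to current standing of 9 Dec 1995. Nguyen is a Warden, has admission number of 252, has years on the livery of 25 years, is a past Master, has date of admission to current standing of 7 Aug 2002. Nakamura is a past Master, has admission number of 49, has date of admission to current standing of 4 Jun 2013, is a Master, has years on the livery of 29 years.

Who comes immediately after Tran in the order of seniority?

By standing in the guild: Nakamura and Yilmaz (Master); then Drummond, Nguyen and Petrov (Warden); then Okafor (Liveryman); then Moreau (Freeman); then Tran and Reyes (Journeyman).
Nakamura and Yilmaz both have date of admission to current standing 4 Jun 2013, so the next rule applies.
Nakamura and Yilmaz are each a past Master, so the next rule applies.
Among Nakamura and Yilmaz, alphabetically by surname: Nakamura before Yilmaz.
Among Drummond, Nguyen and Petrov, by date of admission to current standing (earlier first): Drummond (7 Aug 1999) before Nguyen and Petrov (7 Aug 2002).
Nguyen and Petrov are each a past Master, so the next rule applies.
Among Nguyen and Petrov, alphabetically by surname: Nguyen before Petrov.
Tran and Reyes both have date of admission to current standing 9 Dec 1995, so the next rule applies.
Among Tran and Reyes, a past Master before not a past Master: Tran (a past Master) before Reyes (not a past Master).
Order: Nakamura, Yilmaz, Drummond, Nguyen, Petrov, Okafor, Moreau, Tran, Reyes.

Reyes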